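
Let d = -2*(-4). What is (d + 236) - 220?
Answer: 24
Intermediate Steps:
d = 8
(d + 236) - 220 = (8 + 236) - 220 = 244 - 220 = 24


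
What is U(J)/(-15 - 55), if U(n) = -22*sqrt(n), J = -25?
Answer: 11*I/7 ≈ 1.5714*I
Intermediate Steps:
U(J)/(-15 - 55) = (-110*I)/(-15 - 55) = -110*I/(-70) = -110*I*(-1/70) = 11*I/7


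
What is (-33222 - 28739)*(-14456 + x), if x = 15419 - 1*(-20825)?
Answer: -1350006268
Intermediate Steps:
x = 36244 (x = 15419 + 20825 = 36244)
(-33222 - 28739)*(-14456 + x) = (-33222 - 28739)*(-14456 + 36244) = -61961*21788 = -1350006268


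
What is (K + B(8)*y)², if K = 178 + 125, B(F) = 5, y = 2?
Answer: 97969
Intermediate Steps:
K = 303
(K + B(8)*y)² = (303 + 5*2)² = (303 + 10)² = 313² = 97969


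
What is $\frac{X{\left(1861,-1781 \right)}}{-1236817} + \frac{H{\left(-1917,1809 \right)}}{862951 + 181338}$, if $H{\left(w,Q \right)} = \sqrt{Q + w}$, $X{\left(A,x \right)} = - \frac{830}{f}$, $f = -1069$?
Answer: $- \frac{830}{1322157373} + \frac{6 i \sqrt{3}}{1044289} \approx -6.2776 \cdot 10^{-7} + 9.9516 \cdot 10^{-6} i$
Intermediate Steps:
$X{\left(A,x \right)} = \frac{830}{1069}$ ($X{\left(A,x \right)} = - \frac{830}{-1069} = \left(-830\right) \left(- \frac{1}{1069}\right) = \frac{830}{1069}$)
$\frac{X{\left(1861,-1781 \right)}}{-1236817} + \frac{H{\left(-1917,1809 \right)}}{862951 + 181338} = \frac{830}{1069 \left(-1236817\right)} + \frac{\sqrt{1809 - 1917}}{862951 + 181338} = \frac{830}{1069} \left(- \frac{1}{1236817}\right) + \frac{\sqrt{-108}}{1044289} = - \frac{830}{1322157373} + 6 i \sqrt{3} \cdot \frac{1}{1044289} = - \frac{830}{1322157373} + \frac{6 i \sqrt{3}}{1044289}$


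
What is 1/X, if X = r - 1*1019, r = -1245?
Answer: -1/2264 ≈ -0.00044170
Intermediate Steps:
X = -2264 (X = -1245 - 1*1019 = -1245 - 1019 = -2264)
1/X = 1/(-2264) = -1/2264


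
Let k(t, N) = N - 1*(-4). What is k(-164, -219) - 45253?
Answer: -45468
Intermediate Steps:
k(t, N) = 4 + N (k(t, N) = N + 4 = 4 + N)
k(-164, -219) - 45253 = (4 - 219) - 45253 = -215 - 45253 = -45468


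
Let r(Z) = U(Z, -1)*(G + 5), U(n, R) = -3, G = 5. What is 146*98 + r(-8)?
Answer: 14278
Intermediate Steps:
r(Z) = -30 (r(Z) = -3*(5 + 5) = -3*10 = -30)
146*98 + r(-8) = 146*98 - 30 = 14308 - 30 = 14278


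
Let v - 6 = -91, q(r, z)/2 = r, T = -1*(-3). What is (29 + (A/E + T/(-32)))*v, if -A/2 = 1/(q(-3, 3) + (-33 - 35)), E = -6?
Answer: -8726015/3552 ≈ -2456.6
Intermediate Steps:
T = 3
q(r, z) = 2*r
v = -85 (v = 6 - 91 = -85)
A = 1/37 (A = -2/(2*(-3) + (-33 - 35)) = -2/(-6 - 68) = -2/(-74) = -2*(-1/74) = 1/37 ≈ 0.027027)
(29 + (A/E + T/(-32)))*v = (29 + ((1/37)/(-6) + 3/(-32)))*(-85) = (29 + ((1/37)*(-1/6) + 3*(-1/32)))*(-85) = (29 + (-1/222 - 3/32))*(-85) = (29 - 349/3552)*(-85) = (102659/3552)*(-85) = -8726015/3552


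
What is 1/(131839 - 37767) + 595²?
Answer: 33303839801/94072 ≈ 3.5403e+5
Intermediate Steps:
1/(131839 - 37767) + 595² = 1/94072 + 354025 = 33303839801/94072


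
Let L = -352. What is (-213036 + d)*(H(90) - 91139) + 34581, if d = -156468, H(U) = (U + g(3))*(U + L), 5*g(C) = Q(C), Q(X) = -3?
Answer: 211655389641/5 ≈ 4.2331e+10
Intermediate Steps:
g(C) = -⅗ (g(C) = (⅕)*(-3) = -⅗)
H(U) = (-352 + U)*(-⅗ + U) (H(U) = (U - ⅗)*(U - 352) = (-⅗ + U)*(-352 + U) = (-352 + U)*(-⅗ + U))
(-213036 + d)*(H(90) - 91139) + 34581 = (-213036 - 156468)*((1056/5 + 90² - 1763/5*90) - 91139) + 34581 = -369504*((1056/5 + 8100 - 31734) - 91139) + 34581 = -369504*(-117114/5 - 91139) + 34581 = -369504*(-572809/5) + 34581 = 211655216736/5 + 34581 = 211655389641/5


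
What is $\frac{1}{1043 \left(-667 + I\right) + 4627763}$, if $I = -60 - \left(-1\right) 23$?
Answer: $\frac{1}{3893491} \approx 2.5684 \cdot 10^{-7}$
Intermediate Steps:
$I = -37$ ($I = -60 - -23 = -60 + 23 = -37$)
$\frac{1}{1043 \left(-667 + I\right) + 4627763} = \frac{1}{1043 \left(-667 - 37\right) + 4627763} = \frac{1}{1043 \left(-704\right) + 4627763} = \frac{1}{-734272 + 4627763} = \frac{1}{3893491}$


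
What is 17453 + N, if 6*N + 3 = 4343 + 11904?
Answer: 60481/3 ≈ 20160.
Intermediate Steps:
N = 8122/3 (N = -½ + (4343 + 11904)/6 = -½ + (⅙)*16247 = -½ + 16247/6 = 8122/3 ≈ 2707.3)
17453 + N = 17453 + 8122/3 = 60481/3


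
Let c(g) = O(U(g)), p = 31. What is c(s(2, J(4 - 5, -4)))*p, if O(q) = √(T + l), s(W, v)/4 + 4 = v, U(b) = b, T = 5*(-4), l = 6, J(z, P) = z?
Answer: 31*I*√14 ≈ 115.99*I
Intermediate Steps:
T = -20
s(W, v) = -16 + 4*v
O(q) = I*√14 (O(q) = √(-20 + 6) = √(-14) = I*√14)
c(g) = I*√14
c(s(2, J(4 - 5, -4)))*p = (I*√14)*31 = 31*I*√14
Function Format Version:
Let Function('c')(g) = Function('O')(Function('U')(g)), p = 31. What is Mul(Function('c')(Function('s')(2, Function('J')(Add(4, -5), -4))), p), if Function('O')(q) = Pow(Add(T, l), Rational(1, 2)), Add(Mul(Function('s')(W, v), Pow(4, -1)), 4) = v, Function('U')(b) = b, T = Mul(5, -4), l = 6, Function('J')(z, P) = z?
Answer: Mul(31, I, Pow(14, Rational(1, 2))) ≈ Mul(115.99, I)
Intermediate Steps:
T = -20
Function('s')(W, v) = Add(-16, Mul(4, v))
Function('O')(q) = Mul(I, Pow(14, Rational(1, 2))) (Function('O')(q) = Pow(Add(-20, 6), Rational(1, 2)) = Pow(-14, Rational(1, 2)) = Mul(I, Pow(14, Rational(1, 2))))
Function('c')(g) = Mul(I, Pow(14, Rational(1, 2)))
Mul(Function('c')(Function('s')(2, Function('J')(Add(4, -5), -4))), p) = Mul(Mul(I, Pow(14, Rational(1, 2))), 31) = Mul(31, I, Pow(14, Rational(1, 2)))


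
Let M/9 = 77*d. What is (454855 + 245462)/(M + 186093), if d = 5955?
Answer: 77813/479212 ≈ 0.16238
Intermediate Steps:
M = 4126815 (M = 9*(77*5955) = 9*458535 = 4126815)
(454855 + 245462)/(M + 186093) = (454855 + 245462)/(4126815 + 186093) = 700317/4312908 = 700317*(1/4312908) = 77813/479212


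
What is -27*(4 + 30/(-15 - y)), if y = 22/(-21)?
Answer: -14634/293 ≈ -49.945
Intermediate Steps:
y = -22/21 (y = 22*(-1/21) = -22/21 ≈ -1.0476)
-27*(4 + 30/(-15 - y)) = -27*(4 + 30/(-15 - 1*(-22/21))) = -27*(4 + 30/(-15 + 22/21)) = -27*(4 + 30/(-293/21)) = -27*(4 + 30*(-21/293)) = -27*(4 - 630/293) = -27*542/293 = -14634/293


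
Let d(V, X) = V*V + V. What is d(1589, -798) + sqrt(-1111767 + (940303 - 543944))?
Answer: 2526510 + 4*I*sqrt(44713) ≈ 2.5265e+6 + 845.82*I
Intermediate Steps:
d(V, X) = V + V**2 (d(V, X) = V**2 + V = V + V**2)
d(1589, -798) + sqrt(-1111767 + (940303 - 543944)) = 1589*(1 + 1589) + sqrt(-1111767 + (940303 - 543944)) = 1589*1590 + sqrt(-1111767 + 396359) = 2526510 + sqrt(-715408) = 2526510 + 4*I*sqrt(44713)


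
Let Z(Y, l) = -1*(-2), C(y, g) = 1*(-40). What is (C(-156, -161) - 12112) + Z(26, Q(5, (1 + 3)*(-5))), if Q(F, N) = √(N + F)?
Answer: -12150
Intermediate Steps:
C(y, g) = -40
Q(F, N) = √(F + N)
Z(Y, l) = 2
(C(-156, -161) - 12112) + Z(26, Q(5, (1 + 3)*(-5))) = (-40 - 12112) + 2 = -12152 + 2 = -12150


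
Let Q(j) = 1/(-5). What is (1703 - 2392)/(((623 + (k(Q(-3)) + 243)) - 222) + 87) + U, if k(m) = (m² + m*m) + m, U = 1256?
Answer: 22932407/18272 ≈ 1255.1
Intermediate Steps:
Q(j) = -⅕
k(m) = m + 2*m² (k(m) = (m² + m²) + m = 2*m² + m = m + 2*m²)
(1703 - 2392)/(((623 + (k(Q(-3)) + 243)) - 222) + 87) + U = (1703 - 2392)/(((623 + (-(1 + 2*(-⅕))/5 + 243)) - 222) + 87) + 1256 = -689/(((623 + (-(1 - ⅖)/5 + 243)) - 222) + 87) + 1256 = -689/(((623 + (-⅕*⅗ + 243)) - 222) + 87) + 1256 = -689/(((623 + (-3/25 + 243)) - 222) + 87) + 1256 = -689/(((623 + 6072/25) - 222) + 87) + 1256 = -689/((21647/25 - 222) + 87) + 1256 = -689/(16097/25 + 87) + 1256 = -689/18272/25 + 1256 = -689*25/18272 + 1256 = -17225/18272 + 1256 = 22932407/18272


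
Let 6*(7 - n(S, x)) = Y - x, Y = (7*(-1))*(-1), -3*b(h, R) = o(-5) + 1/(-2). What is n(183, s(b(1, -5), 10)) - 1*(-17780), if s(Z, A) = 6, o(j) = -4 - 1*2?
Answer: 106721/6 ≈ 17787.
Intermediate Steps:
o(j) = -6 (o(j) = -4 - 2 = -6)
b(h, R) = 13/6 (b(h, R) = -(-6 + 1/(-2))/3 = -(-6 - ½)/3 = -⅓*(-13/2) = 13/6)
Y = 7 (Y = -7*(-1) = 7)
n(S, x) = 35/6 + x/6 (n(S, x) = 7 - (7 - x)/6 = 7 + (-7/6 + x/6) = 35/6 + x/6)
n(183, s(b(1, -5), 10)) - 1*(-17780) = (35/6 + (⅙)*6) - 1*(-17780) = (35/6 + 1) + 17780 = 41/6 + 17780 = 106721/6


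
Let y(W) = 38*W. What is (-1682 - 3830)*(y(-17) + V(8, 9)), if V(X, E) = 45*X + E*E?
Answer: 1129960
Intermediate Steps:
V(X, E) = E² + 45*X (V(X, E) = 45*X + E² = E² + 45*X)
(-1682 - 3830)*(y(-17) + V(8, 9)) = (-1682 - 3830)*(38*(-17) + (9² + 45*8)) = -5512*(-646 + (81 + 360)) = -5512*(-646 + 441) = -5512*(-205) = 1129960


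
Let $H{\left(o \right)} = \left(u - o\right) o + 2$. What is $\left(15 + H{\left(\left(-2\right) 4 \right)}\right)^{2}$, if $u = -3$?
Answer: $529$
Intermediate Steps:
$H{\left(o \right)} = 2 + o \left(-3 - o\right)$ ($H{\left(o \right)} = \left(-3 - o\right) o + 2 = o \left(-3 - o\right) + 2 = 2 + o \left(-3 - o\right)$)
$\left(15 + H{\left(\left(-2\right) 4 \right)}\right)^{2} = \left(15 - \left(-2 + \left(\left(-2\right) 4\right)^{2} + 3 \left(-2\right) 4\right)\right)^{2} = \left(15 - 38\right)^{2} = \left(-23\right)^{2} = 529$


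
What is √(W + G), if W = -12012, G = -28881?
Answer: I*√40893 ≈ 202.22*I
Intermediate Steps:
√(W + G) = √(-12012 - 28881) = √(-40893) = I*√40893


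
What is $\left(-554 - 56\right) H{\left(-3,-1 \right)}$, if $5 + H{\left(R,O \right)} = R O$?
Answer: $1220$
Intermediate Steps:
$H{\left(R,O \right)} = -5 + O R$ ($H{\left(R,O \right)} = -5 + R O = -5 + O R$)
$\left(-554 - 56\right) H{\left(-3,-1 \right)} = \left(-554 - 56\right) \left(-5 - -3\right) = - 610 \left(-5 + 3\right) = \left(-610\right) \left(-2\right) = 1220$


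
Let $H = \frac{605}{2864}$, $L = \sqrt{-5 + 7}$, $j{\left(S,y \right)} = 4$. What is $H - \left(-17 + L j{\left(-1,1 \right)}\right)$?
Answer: $\frac{49293}{2864} - 4 \sqrt{2} \approx 11.554$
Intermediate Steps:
$L = \sqrt{2} \approx 1.4142$
$H = \frac{605}{2864}$ ($H = 605 \cdot \frac{1}{2864} = \frac{605}{2864} \approx 0.21124$)
$H - \left(-17 + L j{\left(-1,1 \right)}\right) = \frac{605}{2864} - \left(-17 + \sqrt{2} \cdot 4\right) = \frac{605}{2864} - \left(-17 + 4 \sqrt{2}\right) = \frac{605}{2864} + \left(17 - 4 \sqrt{2}\right) = \frac{49293}{2864} - 4 \sqrt{2}$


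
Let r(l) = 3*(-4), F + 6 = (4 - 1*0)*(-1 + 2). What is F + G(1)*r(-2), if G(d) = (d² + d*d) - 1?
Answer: -14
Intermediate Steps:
G(d) = -1 + 2*d² (G(d) = (d² + d²) - 1 = 2*d² - 1 = -1 + 2*d²)
F = -2 (F = -6 + (4 - 1*0)*(-1 + 2) = -6 + (4 + 0)*1 = -6 + 4*1 = -6 + 4 = -2)
r(l) = -12
F + G(1)*r(-2) = -2 + (-1 + 2*1²)*(-12) = -2 + (-1 + 2*1)*(-12) = -2 + (-1 + 2)*(-12) = -2 + 1*(-12) = -2 - 12 = -14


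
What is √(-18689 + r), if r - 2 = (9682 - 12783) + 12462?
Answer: I*√9326 ≈ 96.571*I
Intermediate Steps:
r = 9363 (r = 2 + ((9682 - 12783) + 12462) = 2 + (-3101 + 12462) = 2 + 9361 = 9363)
√(-18689 + r) = √(-18689 + 9363) = √(-9326) = I*√9326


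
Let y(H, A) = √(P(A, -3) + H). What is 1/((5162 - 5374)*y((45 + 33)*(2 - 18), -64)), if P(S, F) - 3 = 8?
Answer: I*√1237/262244 ≈ 0.00013412*I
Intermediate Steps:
P(S, F) = 11 (P(S, F) = 3 + 8 = 11)
y(H, A) = √(11 + H)
1/((5162 - 5374)*y((45 + 33)*(2 - 18), -64)) = 1/((5162 - 5374)*(√(11 + (45 + 33)*(2 - 18)))) = 1/((-212)*(√(11 + 78*(-16)))) = -1/(212*√(11 - 1248)) = -(-I*√1237/1237)/212 = -(-1)*I*√1237/262244 = I*√1237/262244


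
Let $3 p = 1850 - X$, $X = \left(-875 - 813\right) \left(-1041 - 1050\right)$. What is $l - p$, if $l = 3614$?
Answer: $\frac{3538600}{3} \approx 1.1795 \cdot 10^{6}$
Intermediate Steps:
$X = 3529608$ ($X = \left(-1688\right) \left(-2091\right) = 3529608$)
$p = - \frac{3527758}{3}$ ($p = \frac{1850 - 3529608}{3} = \frac{1}{3} \left(-3527758\right) = - \frac{3527758}{3} \approx -1.1759 \cdot 10^{6}$)
$l - p = 3614 - - \frac{3527758}{3} = 3614 + \frac{3527758}{3} = \frac{3538600}{3}$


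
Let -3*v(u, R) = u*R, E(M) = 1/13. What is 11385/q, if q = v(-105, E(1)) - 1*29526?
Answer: -148005/383803 ≈ -0.38563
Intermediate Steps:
E(M) = 1/13
v(u, R) = -R*u/3 (v(u, R) = -u*R/3 = -R*u/3)
q = -383803/13 (q = -⅓*1/13*(-105) - 1*29526 = 35/13 - 29526 = -383803/13 ≈ -29523.)
11385/q = 11385/(-383803/13) = 11385*(-13/383803) = -148005/383803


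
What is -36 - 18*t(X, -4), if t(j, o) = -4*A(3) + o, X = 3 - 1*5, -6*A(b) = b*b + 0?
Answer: -72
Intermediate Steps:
A(b) = -b²/6 (A(b) = -(b*b + 0)/6 = -(b² + 0)/6 = -b²/6)
X = -2 (X = 3 - 5 = -2)
t(j, o) = 6 + o (t(j, o) = -(-2)*3²/3 + o = -(-2)*9/3 + o = -4*(-3/2) + o = 6 + o)
-36 - 18*t(X, -4) = -36 - 18*(6 - 4) = -36 - 18*2 = -36 - 36 = -72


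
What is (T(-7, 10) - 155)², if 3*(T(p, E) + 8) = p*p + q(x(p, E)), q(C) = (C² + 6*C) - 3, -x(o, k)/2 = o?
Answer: 26569/9 ≈ 2952.1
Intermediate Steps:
x(o, k) = -2*o
q(C) = -3 + C² + 6*C
T(p, E) = -9 - 4*p + 5*p²/3 (T(p, E) = -8 + (p*p + (-3 + (-2*p)² + 6*(-2*p)))/3 = -8 + (p² + (-3 + 4*p² - 12*p))/3 = -8 + (p² + (-3 - 12*p + 4*p²))/3 = -8 + (-3 - 12*p + 5*p²)/3 = -8 + (-1 - 4*p + 5*p²/3) = -9 - 4*p + 5*p²/3)
(T(-7, 10) - 155)² = ((-9 - 4*(-7) + (5/3)*(-7)²) - 155)² = ((-9 + 28 + (5/3)*49) - 155)² = ((-9 + 28 + 245/3) - 155)² = (302/3 - 155)² = (-163/3)² = 26569/9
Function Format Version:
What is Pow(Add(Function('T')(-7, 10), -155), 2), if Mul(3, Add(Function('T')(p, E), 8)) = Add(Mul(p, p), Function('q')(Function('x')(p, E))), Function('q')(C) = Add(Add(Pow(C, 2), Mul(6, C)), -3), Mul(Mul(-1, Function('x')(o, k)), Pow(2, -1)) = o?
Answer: Rational(26569, 9) ≈ 2952.1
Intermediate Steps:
Function('x')(o, k) = Mul(-2, o)
Function('q')(C) = Add(-3, Pow(C, 2), Mul(6, C))
Function('T')(p, E) = Add(-9, Mul(-4, p), Mul(Rational(5, 3), Pow(p, 2))) (Function('T')(p, E) = Add(-8, Mul(Rational(1, 3), Add(Mul(p, p), Add(-3, Pow(Mul(-2, p), 2), Mul(6, Mul(-2, p)))))) = Add(-8, Mul(Rational(1, 3), Add(Pow(p, 2), Add(-3, Mul(4, Pow(p, 2)), Mul(-12, p))))) = Add(-8, Mul(Rational(1, 3), Add(Pow(p, 2), Add(-3, Mul(-12, p), Mul(4, Pow(p, 2)))))) = Add(-8, Mul(Rational(1, 3), Add(-3, Mul(-12, p), Mul(5, Pow(p, 2))))) = Add(-8, Add(-1, Mul(-4, p), Mul(Rational(5, 3), Pow(p, 2)))) = Add(-9, Mul(-4, p), Mul(Rational(5, 3), Pow(p, 2))))
Pow(Add(Function('T')(-7, 10), -155), 2) = Pow(Add(Add(-9, Mul(-4, -7), Mul(Rational(5, 3), Pow(-7, 2))), -155), 2) = Pow(Add(Add(-9, 28, Mul(Rational(5, 3), 49)), -155), 2) = Pow(Add(Add(-9, 28, Rational(245, 3)), -155), 2) = Pow(Add(Rational(302, 3), -155), 2) = Pow(Rational(-163, 3), 2) = Rational(26569, 9)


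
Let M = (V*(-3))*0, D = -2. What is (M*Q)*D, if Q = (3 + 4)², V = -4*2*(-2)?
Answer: 0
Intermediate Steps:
V = 16 (V = -8*(-2) = 16)
Q = 49 (Q = 7² = 49)
M = 0 (M = (16*(-3))*0 = -48*0 = 0)
(M*Q)*D = (0*49)*(-2) = 0*(-2) = 0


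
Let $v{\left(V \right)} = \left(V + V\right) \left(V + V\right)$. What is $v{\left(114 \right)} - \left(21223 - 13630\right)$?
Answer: $44391$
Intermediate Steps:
$v{\left(V \right)} = 4 V^{2}$ ($v{\left(V \right)} = 2 V 2 V = 4 V^{2}$)
$v{\left(114 \right)} - \left(21223 - 13630\right) = 4 \cdot 114^{2} - \left(21223 - 13630\right) = 4 \cdot 12996 - 7593 = 51984 - 7593 = 44391$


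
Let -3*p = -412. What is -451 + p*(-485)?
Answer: -201173/3 ≈ -67058.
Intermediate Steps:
p = 412/3 (p = -⅓*(-412) = 412/3 ≈ 137.33)
-451 + p*(-485) = -451 + (412/3)*(-485) = -451 - 199820/3 = -201173/3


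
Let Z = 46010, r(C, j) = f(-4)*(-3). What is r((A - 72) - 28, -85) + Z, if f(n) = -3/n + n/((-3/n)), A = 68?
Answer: 184095/4 ≈ 46024.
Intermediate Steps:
f(n) = -3/n - n**2/3 (f(n) = -3/n + n*(-n/3) = -3/n - n**2/3)
r(C, j) = 55/4 (r(C, j) = ((1/3)*(-9 - 1*(-4)**3)/(-4))*(-3) = ((1/3)*(-1/4)*(-9 - 1*(-64)))*(-3) = ((1/3)*(-1/4)*(-9 + 64))*(-3) = ((1/3)*(-1/4)*55)*(-3) = -55/12*(-3) = 55/4)
r((A - 72) - 28, -85) + Z = 55/4 + 46010 = 184095/4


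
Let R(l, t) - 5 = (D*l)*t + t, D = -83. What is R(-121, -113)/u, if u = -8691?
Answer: 1134967/8691 ≈ 130.59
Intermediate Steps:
R(l, t) = 5 + t - 83*l*t (R(l, t) = 5 + ((-83*l)*t + t) = 5 + (-83*l*t + t) = 5 + (t - 83*l*t) = 5 + t - 83*l*t)
R(-121, -113)/u = (5 - 113 - 83*(-121)*(-113))/(-8691) = (5 - 113 - 1134859)*(-1/8691) = -1134967*(-1/8691) = 1134967/8691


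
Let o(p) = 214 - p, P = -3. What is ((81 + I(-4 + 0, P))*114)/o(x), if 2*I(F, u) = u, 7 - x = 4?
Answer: 9063/211 ≈ 42.953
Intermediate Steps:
x = 3 (x = 7 - 1*4 = 7 - 4 = 3)
I(F, u) = u/2
((81 + I(-4 + 0, P))*114)/o(x) = ((81 + (1/2)*(-3))*114)/(214 - 1*3) = ((81 - 3/2)*114)/(214 - 3) = ((159/2)*114)/211 = 9063*(1/211) = 9063/211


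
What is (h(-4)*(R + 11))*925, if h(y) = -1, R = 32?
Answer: -39775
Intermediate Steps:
(h(-4)*(R + 11))*925 = -(32 + 11)*925 = -1*43*925 = -43*925 = -39775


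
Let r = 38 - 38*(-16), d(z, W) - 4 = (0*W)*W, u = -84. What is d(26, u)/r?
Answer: 2/323 ≈ 0.0061920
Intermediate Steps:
d(z, W) = 4 (d(z, W) = 4 + (0*W)*W = 4 + 0*W = 4 + 0 = 4)
r = 646 (r = 38 + 608 = 646)
d(26, u)/r = 4/646 = 4*(1/646) = 2/323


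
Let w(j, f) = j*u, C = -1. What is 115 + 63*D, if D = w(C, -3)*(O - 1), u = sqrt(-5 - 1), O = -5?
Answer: 115 + 378*I*sqrt(6) ≈ 115.0 + 925.91*I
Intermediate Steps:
u = I*sqrt(6) (u = sqrt(-6) = I*sqrt(6) ≈ 2.4495*I)
w(j, f) = I*j*sqrt(6) (w(j, f) = j*(I*sqrt(6)) = I*j*sqrt(6))
D = 6*I*sqrt(6) (D = (I*(-1)*sqrt(6))*(-5 - 1) = -I*sqrt(6)*(-6) = 6*I*sqrt(6) ≈ 14.697*I)
115 + 63*D = 115 + 63*(6*I*sqrt(6)) = 115 + 378*I*sqrt(6)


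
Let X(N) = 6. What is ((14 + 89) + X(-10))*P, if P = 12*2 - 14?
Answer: 1090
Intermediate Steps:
P = 10 (P = 24 - 14 = 10)
((14 + 89) + X(-10))*P = ((14 + 89) + 6)*10 = (103 + 6)*10 = 109*10 = 1090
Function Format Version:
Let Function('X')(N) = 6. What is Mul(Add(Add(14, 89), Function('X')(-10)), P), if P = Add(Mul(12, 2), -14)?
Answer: 1090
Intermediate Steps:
P = 10 (P = Add(24, -14) = 10)
Mul(Add(Add(14, 89), Function('X')(-10)), P) = Mul(Add(Add(14, 89), 6), 10) = Mul(Add(103, 6), 10) = Mul(109, 10) = 1090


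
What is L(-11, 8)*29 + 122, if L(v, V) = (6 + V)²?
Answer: 5806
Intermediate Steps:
L(-11, 8)*29 + 122 = (6 + 8)²*29 + 122 = 14²*29 + 122 = 196*29 + 122 = 5684 + 122 = 5806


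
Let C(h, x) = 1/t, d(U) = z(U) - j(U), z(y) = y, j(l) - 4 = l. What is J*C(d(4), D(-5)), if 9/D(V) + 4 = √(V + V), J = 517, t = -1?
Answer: -517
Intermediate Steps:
j(l) = 4 + l
D(V) = 9/(-4 + √2*√V) (D(V) = 9/(-4 + √(V + V)) = 9/(-4 + √(2*V)) = 9/(-4 + √2*√V))
d(U) = -4 (d(U) = U - (4 + U) = U + (-4 - U) = -4)
C(h, x) = -1 (C(h, x) = 1/(-1) = -1)
J*C(d(4), D(-5)) = 517*(-1) = -517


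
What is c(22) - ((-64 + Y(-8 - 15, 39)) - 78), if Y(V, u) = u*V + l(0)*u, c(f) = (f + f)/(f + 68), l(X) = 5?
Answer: 38002/45 ≈ 844.49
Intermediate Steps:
c(f) = 2*f/(68 + f) (c(f) = (2*f)/(68 + f) = 2*f/(68 + f))
Y(V, u) = 5*u + V*u (Y(V, u) = u*V + 5*u = V*u + 5*u = 5*u + V*u)
c(22) - ((-64 + Y(-8 - 15, 39)) - 78) = 2*22/(68 + 22) - ((-64 + 39*(5 + (-8 - 15))) - 78) = 2*22/90 - ((-64 + 39*(5 - 23)) - 78) = 2*22*(1/90) - ((-64 + 39*(-18)) - 78) = 22/45 - ((-64 - 702) - 78) = 22/45 - (-766 - 78) = 22/45 - 1*(-844) = 22/45 + 844 = 38002/45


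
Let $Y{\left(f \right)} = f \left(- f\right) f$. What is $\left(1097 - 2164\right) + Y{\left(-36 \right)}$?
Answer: $45589$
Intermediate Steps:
$Y{\left(f \right)} = - f^{3}$ ($Y{\left(f \right)} = - f^{2} f = - f^{3}$)
$\left(1097 - 2164\right) + Y{\left(-36 \right)} = \left(1097 - 2164\right) - \left(-36\right)^{3} = -1067 - -46656 = -1067 + 46656 = 45589$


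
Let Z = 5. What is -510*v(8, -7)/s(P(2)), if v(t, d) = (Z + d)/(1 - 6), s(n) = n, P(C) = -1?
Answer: 204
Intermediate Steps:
v(t, d) = -1 - d/5 (v(t, d) = (5 + d)/(1 - 6) = (5 + d)/(-5) = (5 + d)*(-⅕) = -1 - d/5)
-510*v(8, -7)/s(P(2)) = -510*(-1 - ⅕*(-7))/(-1) = -510*(-1 + 7/5)*(-1) = -204*(-1) = -510*(-⅖) = 204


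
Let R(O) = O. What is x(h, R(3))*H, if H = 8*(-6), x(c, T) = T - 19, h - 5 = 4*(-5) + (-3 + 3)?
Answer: 768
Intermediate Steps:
h = -15 (h = 5 + (4*(-5) + (-3 + 3)) = 5 + (-20 + 0) = 5 - 20 = -15)
x(c, T) = -19 + T
H = -48
x(h, R(3))*H = (-19 + 3)*(-48) = -16*(-48) = 768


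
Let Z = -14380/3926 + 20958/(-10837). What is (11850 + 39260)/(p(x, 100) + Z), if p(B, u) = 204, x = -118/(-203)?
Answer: 108726461441/422063974 ≈ 257.61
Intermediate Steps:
x = 118/203 (x = -118*(-1/203) = 118/203 ≈ 0.58128)
Z = -119058584/21273031 (Z = -14380*1/3926 + 20958*(-1/10837) = -7190/1963 - 20958/10837 = -119058584/21273031 ≈ -5.5967)
(11850 + 39260)/(p(x, 100) + Z) = (11850 + 39260)/(204 - 119058584/21273031) = 51110/(4220639740/21273031) = 51110*(21273031/4220639740) = 108726461441/422063974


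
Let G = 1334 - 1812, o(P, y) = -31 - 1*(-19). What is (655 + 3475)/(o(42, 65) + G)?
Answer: -59/7 ≈ -8.4286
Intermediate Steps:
o(P, y) = -12 (o(P, y) = -31 + 19 = -12)
G = -478
(655 + 3475)/(o(42, 65) + G) = (655 + 3475)/(-12 - 478) = 4130/(-490) = 4130*(-1/490) = -59/7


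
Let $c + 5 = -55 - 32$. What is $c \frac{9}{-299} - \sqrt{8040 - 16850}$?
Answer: $\frac{36}{13} - i \sqrt{8810} \approx 2.7692 - 93.862 i$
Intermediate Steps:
$c = -92$ ($c = -5 - 87 = -92$)
$c \frac{9}{-299} - \sqrt{8040 - 16850} = - 92 \frac{9}{-299} - \sqrt{8040 - 16850} = - 92 \cdot 9 \left(- \frac{1}{299}\right) - \sqrt{-8810} = \left(-92\right) \left(- \frac{9}{299}\right) - i \sqrt{8810} = \frac{36}{13} - i \sqrt{8810}$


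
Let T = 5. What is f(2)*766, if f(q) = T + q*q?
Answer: 6894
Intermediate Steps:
f(q) = 5 + q**2 (f(q) = 5 + q*q = 5 + q**2)
f(2)*766 = (5 + 2**2)*766 = (5 + 4)*766 = 9*766 = 6894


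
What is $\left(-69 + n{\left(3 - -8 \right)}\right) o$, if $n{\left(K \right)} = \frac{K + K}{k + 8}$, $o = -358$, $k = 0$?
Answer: $\frac{47435}{2} \approx 23718.0$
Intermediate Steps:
$n{\left(K \right)} = \frac{K}{4}$ ($n{\left(K \right)} = \frac{K + K}{0 + 8} = \frac{2 K}{8} = 2 K \frac{1}{8} = \frac{K}{4}$)
$\left(-69 + n{\left(3 - -8 \right)}\right) o = \left(-69 + \frac{3 - -8}{4}\right) \left(-358\right) = \left(-69 + \frac{3 + 8}{4}\right) \left(-358\right) = \left(-69 + \frac{1}{4} \cdot 11\right) \left(-358\right) = \left(-69 + \frac{11}{4}\right) \left(-358\right) = \left(- \frac{265}{4}\right) \left(-358\right) = \frac{47435}{2}$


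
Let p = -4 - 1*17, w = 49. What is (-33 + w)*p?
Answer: -336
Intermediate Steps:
p = -21 (p = -4 - 17 = -21)
(-33 + w)*p = (-33 + 49)*(-21) = 16*(-21) = -336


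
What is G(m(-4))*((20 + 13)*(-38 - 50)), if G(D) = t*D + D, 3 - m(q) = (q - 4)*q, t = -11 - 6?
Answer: -1347456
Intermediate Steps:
t = -17
m(q) = 3 - q*(-4 + q) (m(q) = 3 - (q - 4)*q = 3 - (-4 + q)*q = 3 - q*(-4 + q))
G(D) = -16*D (G(D) = -17*D + D = -16*D)
G(m(-4))*((20 + 13)*(-38 - 50)) = (-16*(3 - 1*(-4)² + 4*(-4)))*((20 + 13)*(-38 - 50)) = (-16*(3 - 1*16 - 16))*(33*(-88)) = -16*(3 - 16 - 16)*(-2904) = -16*(-29)*(-2904) = 464*(-2904) = -1347456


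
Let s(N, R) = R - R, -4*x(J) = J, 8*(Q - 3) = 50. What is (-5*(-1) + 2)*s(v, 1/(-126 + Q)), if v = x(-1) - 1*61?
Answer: 0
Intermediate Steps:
Q = 37/4 (Q = 3 + (⅛)*50 = 3 + 25/4 = 37/4 ≈ 9.2500)
x(J) = -J/4
v = -243/4 (v = -¼*(-1) - 1*61 = ¼ - 61 = -243/4 ≈ -60.750)
s(N, R) = 0
(-5*(-1) + 2)*s(v, 1/(-126 + Q)) = (-5*(-1) + 2)*0 = (5 + 2)*0 = 7*0 = 0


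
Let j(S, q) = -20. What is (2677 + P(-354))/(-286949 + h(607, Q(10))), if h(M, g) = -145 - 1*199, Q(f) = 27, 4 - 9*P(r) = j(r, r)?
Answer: -8039/861879 ≈ -0.0093273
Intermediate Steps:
P(r) = 8/3 (P(r) = 4/9 - ⅑*(-20) = 4/9 + 20/9 = 8/3)
h(M, g) = -344 (h(M, g) = -145 - 199 = -344)
(2677 + P(-354))/(-286949 + h(607, Q(10))) = (2677 + 8/3)/(-286949 - 344) = (8039/3)/(-287293) = (8039/3)*(-1/287293) = -8039/861879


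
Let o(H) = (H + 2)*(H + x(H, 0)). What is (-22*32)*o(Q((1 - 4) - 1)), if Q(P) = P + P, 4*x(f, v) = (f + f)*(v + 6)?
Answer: -135168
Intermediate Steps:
x(f, v) = f*(6 + v)/2 (x(f, v) = ((f + f)*(v + 6))/4 = ((2*f)*(6 + v))/4 = (2*f*(6 + v))/4 = f*(6 + v)/2)
Q(P) = 2*P
o(H) = 4*H*(2 + H) (o(H) = (H + 2)*(H + H*(6 + 0)/2) = (2 + H)*(H + (1/2)*H*6) = (2 + H)*(H + 3*H) = (2 + H)*(4*H) = 4*H*(2 + H))
(-22*32)*o(Q((1 - 4) - 1)) = (-22*32)*(4*(2*((1 - 4) - 1))*(2 + 2*((1 - 4) - 1))) = -2816*2*(-3 - 1)*(2 + 2*(-3 - 1)) = -2816*2*(-4)*(2 + 2*(-4)) = -2816*(-8)*(2 - 8) = -2816*(-8)*(-6) = -704*192 = -135168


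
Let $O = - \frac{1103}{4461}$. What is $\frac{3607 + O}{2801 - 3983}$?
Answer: $- \frac{8044862}{2636451} \approx -3.0514$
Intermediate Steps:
$O = - \frac{1103}{4461}$ ($O = \left(-1103\right) \frac{1}{4461} = - \frac{1103}{4461} \approx -0.24725$)
$\frac{3607 + O}{2801 - 3983} = \frac{3607 - \frac{1103}{4461}}{2801 - 3983} = \frac{16089724}{4461 \left(-1182\right)} = \frac{16089724}{4461} \left(- \frac{1}{1182}\right) = - \frac{8044862}{2636451}$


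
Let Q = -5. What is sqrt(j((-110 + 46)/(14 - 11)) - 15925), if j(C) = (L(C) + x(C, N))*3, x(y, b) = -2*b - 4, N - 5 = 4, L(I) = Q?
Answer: I*sqrt(16006) ≈ 126.51*I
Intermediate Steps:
L(I) = -5
N = 9 (N = 5 + 4 = 9)
x(y, b) = -4 - 2*b
j(C) = -81 (j(C) = (-5 + (-4 - 2*9))*3 = (-5 + (-4 - 18))*3 = (-5 - 22)*3 = -27*3 = -81)
sqrt(j((-110 + 46)/(14 - 11)) - 15925) = sqrt(-81 - 15925) = sqrt(-16006) = I*sqrt(16006)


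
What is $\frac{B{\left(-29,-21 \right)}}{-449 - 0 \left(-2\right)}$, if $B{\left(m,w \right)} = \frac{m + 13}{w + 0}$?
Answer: $- \frac{16}{9429} \approx -0.0016969$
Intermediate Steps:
$B{\left(m,w \right)} = \frac{13 + m}{w}$
$\frac{B{\left(-29,-21 \right)}}{-449 - 0 \left(-2\right)} = \frac{\frac{1}{-21} \left(13 - 29\right)}{-449 - 0 \left(-2\right)} = \frac{\left(- \frac{1}{21}\right) \left(-16\right)}{-449 - 0} = \frac{16}{21 \left(-449 + 0\right)} = \frac{16}{21 \left(-449\right)} = \frac{16}{21} \left(- \frac{1}{449}\right) = - \frac{16}{9429}$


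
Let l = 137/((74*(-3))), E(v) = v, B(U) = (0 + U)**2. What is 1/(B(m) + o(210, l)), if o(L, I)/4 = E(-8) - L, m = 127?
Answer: 1/15257 ≈ 6.5544e-5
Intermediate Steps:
B(U) = U**2
l = -137/222 (l = 137/(-222) = 137*(-1/222) = -137/222 ≈ -0.61712)
o(L, I) = -32 - 4*L (o(L, I) = 4*(-8 - L) = -32 - 4*L)
1/(B(m) + o(210, l)) = 1/(127**2 + (-32 - 4*210)) = 1/(16129 + (-32 - 840)) = 1/(16129 - 872) = 1/15257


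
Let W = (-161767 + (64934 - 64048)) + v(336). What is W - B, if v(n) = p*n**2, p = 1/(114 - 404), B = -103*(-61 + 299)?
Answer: -19829663/145 ≈ -1.3676e+5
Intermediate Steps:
B = -24514 (B = -103*238 = -24514)
p = -1/290 (p = 1/(-290) = -1/290 ≈ -0.0034483)
v(n) = -n**2/290
W = -23384193/145 (W = (-161767 + (64934 - 64048)) - 1/290*336**2 = (-161767 + 886) - 1/290*112896 = -160881 - 56448/145 = -23384193/145 ≈ -1.6127e+5)
W - B = -23384193/145 - 1*(-24514) = -23384193/145 + 24514 = -19829663/145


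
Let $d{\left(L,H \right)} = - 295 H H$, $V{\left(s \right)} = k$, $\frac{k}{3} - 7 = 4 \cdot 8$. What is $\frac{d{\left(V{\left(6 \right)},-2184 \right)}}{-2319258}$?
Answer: $\frac{234517920}{386543} \approx 606.71$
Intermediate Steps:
$k = 117$ ($k = 21 + 3 \cdot 4 \cdot 8 = 21 + 3 \cdot 32 = 21 + 96 = 117$)
$V{\left(s \right)} = 117$
$d{\left(L,H \right)} = - 295 H^{2}$
$\frac{d{\left(V{\left(6 \right)},-2184 \right)}}{-2319258} = \frac{\left(-295\right) \left(-2184\right)^{2}}{-2319258} = \left(-295\right) 4769856 \left(- \frac{1}{2319258}\right) = \left(-1407107520\right) \left(- \frac{1}{2319258}\right) = \frac{234517920}{386543}$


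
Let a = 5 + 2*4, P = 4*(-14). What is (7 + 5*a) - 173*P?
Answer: 9760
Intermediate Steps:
P = -56
a = 13 (a = 5 + 8 = 13)
(7 + 5*a) - 173*P = (7 + 5*13) - 173*(-56) = (7 + 65) + 9688 = 72 + 9688 = 9760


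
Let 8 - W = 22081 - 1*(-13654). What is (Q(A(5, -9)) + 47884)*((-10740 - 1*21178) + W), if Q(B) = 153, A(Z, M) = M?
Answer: -3249462865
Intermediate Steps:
W = -35727 (W = 8 - (22081 - 1*(-13654)) = 8 - (22081 + 13654) = 8 - 1*35735 = 8 - 35735 = -35727)
(Q(A(5, -9)) + 47884)*((-10740 - 1*21178) + W) = (153 + 47884)*((-10740 - 1*21178) - 35727) = 48037*((-10740 - 21178) - 35727) = 48037*(-31918 - 35727) = 48037*(-67645) = -3249462865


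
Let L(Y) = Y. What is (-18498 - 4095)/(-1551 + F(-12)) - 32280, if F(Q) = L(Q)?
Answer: -16810349/521 ≈ -32266.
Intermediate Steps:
F(Q) = Q
(-18498 - 4095)/(-1551 + F(-12)) - 32280 = (-18498 - 4095)/(-1551 - 12) - 32280 = -22593/(-1563) - 32280 = -22593*(-1/1563) - 32280 = 7531/521 - 32280 = -16810349/521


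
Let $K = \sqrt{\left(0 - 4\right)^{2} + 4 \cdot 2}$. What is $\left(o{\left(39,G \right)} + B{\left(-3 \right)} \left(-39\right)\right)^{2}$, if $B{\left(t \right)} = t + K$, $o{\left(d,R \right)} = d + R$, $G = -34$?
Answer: $51388 - 19032 \sqrt{6} \approx 4769.3$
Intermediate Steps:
$o{\left(d,R \right)} = R + d$
$K = 2 \sqrt{6}$ ($K = \sqrt{\left(-4\right)^{2} + 8} = \sqrt{16 + 8} = \sqrt{24} = 2 \sqrt{6} \approx 4.899$)
$B{\left(t \right)} = t + 2 \sqrt{6}$
$\left(o{\left(39,G \right)} + B{\left(-3 \right)} \left(-39\right)\right)^{2} = \left(\left(-34 + 39\right) + \left(-3 + 2 \sqrt{6}\right) \left(-39\right)\right)^{2} = \left(5 + \left(117 - 78 \sqrt{6}\right)\right)^{2} = \left(122 - 78 \sqrt{6}\right)^{2}$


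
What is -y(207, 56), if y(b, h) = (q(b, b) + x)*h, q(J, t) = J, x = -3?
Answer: -11424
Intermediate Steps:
y(b, h) = h*(-3 + b) (y(b, h) = (b - 3)*h = (-3 + b)*h = h*(-3 + b))
-y(207, 56) = -56*(-3 + 207) = -56*204 = -1*11424 = -11424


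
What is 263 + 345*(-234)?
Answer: -80467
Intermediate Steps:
263 + 345*(-234) = 263 - 80730 = -80467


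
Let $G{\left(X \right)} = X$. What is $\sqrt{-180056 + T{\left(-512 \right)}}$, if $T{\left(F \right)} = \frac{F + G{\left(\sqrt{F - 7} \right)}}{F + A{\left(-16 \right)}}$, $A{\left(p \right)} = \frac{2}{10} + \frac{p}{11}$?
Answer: $\frac{\sqrt{-143481589532056 - 1552595 i \sqrt{519}}}{28229} \approx 5.2302 \cdot 10^{-5} - 424.33 i$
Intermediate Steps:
$A{\left(p \right)} = \frac{1}{5} + \frac{p}{11}$ ($A{\left(p \right)} = 2 \cdot \frac{1}{10} + p \frac{1}{11} = \frac{1}{5} + \frac{p}{11}$)
$T{\left(F \right)} = \frac{F + \sqrt{-7 + F}}{- \frac{69}{55} + F}$ ($T{\left(F \right)} = \frac{F + \sqrt{F - 7}}{F + \left(\frac{1}{5} + \frac{1}{11} \left(-16\right)\right)} = \frac{F + \sqrt{-7 + F}}{F + \left(\frac{1}{5} - \frac{16}{11}\right)} = \frac{F + \sqrt{-7 + F}}{F - \frac{69}{55}} = \frac{F + \sqrt{-7 + F}}{- \frac{69}{55} + F}$)
$\sqrt{-180056 + T{\left(-512 \right)}} = \sqrt{-180056 + \frac{55 \left(-512 + \sqrt{-7 - 512}\right)}{-69 + 55 \left(-512\right)}} = \sqrt{-180056 + \frac{55 \left(-512 + \sqrt{-519}\right)}{-69 - 28160}} = \sqrt{-180056 + \frac{55 \left(-512 + i \sqrt{519}\right)}{-28229}} = \sqrt{-180056 + 55 \left(- \frac{1}{28229}\right) \left(-512 + i \sqrt{519}\right)} = \sqrt{-180056 + \left(\frac{28160}{28229} - \frac{55 i \sqrt{519}}{28229}\right)} = \sqrt{- \frac{5082772664}{28229} - \frac{55 i \sqrt{519}}{28229}}$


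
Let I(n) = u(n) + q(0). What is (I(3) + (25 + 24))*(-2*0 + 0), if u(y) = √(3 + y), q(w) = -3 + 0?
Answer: 0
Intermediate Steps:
q(w) = -3
I(n) = -3 + √(3 + n) (I(n) = √(3 + n) - 3 = -3 + √(3 + n))
(I(3) + (25 + 24))*(-2*0 + 0) = ((-3 + √(3 + 3)) + (25 + 24))*(-2*0 + 0) = ((-3 + √6) + 49)*(0 + 0) = (46 + √6)*0 = 0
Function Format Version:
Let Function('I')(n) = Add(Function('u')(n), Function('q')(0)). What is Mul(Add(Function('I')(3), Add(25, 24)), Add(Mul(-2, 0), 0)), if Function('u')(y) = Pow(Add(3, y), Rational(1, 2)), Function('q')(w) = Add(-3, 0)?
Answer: 0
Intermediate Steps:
Function('q')(w) = -3
Function('I')(n) = Add(-3, Pow(Add(3, n), Rational(1, 2))) (Function('I')(n) = Add(Pow(Add(3, n), Rational(1, 2)), -3) = Add(-3, Pow(Add(3, n), Rational(1, 2))))
Mul(Add(Function('I')(3), Add(25, 24)), Add(Mul(-2, 0), 0)) = Mul(Add(Add(-3, Pow(Add(3, 3), Rational(1, 2))), Add(25, 24)), Add(Mul(-2, 0), 0)) = Mul(Add(Add(-3, Pow(6, Rational(1, 2))), 49), Add(0, 0)) = Mul(Add(46, Pow(6, Rational(1, 2))), 0) = 0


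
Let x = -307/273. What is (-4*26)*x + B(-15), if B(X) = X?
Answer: 2141/21 ≈ 101.95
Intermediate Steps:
x = -307/273 (x = -307*1/273 = -307/273 ≈ -1.1245)
(-4*26)*x + B(-15) = -4*26*(-307/273) - 15 = -104*(-307/273) - 15 = 2456/21 - 15 = 2141/21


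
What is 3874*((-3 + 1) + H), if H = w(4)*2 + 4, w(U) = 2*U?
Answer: 69732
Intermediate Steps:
H = 20 (H = (2*4)*2 + 4 = 8*2 + 4 = 16 + 4 = 20)
3874*((-3 + 1) + H) = 3874*((-3 + 1) + 20) = 3874*(-2 + 20) = 3874*18 = 69732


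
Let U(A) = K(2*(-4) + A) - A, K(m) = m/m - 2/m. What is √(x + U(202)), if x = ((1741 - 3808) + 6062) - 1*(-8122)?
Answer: √112117547/97 ≈ 109.16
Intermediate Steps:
K(m) = 1 - 2/m
U(A) = -A + (-10 + A)/(-8 + A) (U(A) = (-2 + (2*(-4) + A))/(2*(-4) + A) - A = (-2 + (-8 + A))/(-8 + A) - A = (-10 + A)/(-8 + A) - A = -A + (-10 + A)/(-8 + A))
x = 12117 (x = (-2067 + 6062) + 8122 = 3995 + 8122 = 12117)
√(x + U(202)) = √(12117 + (-10 + 202 - 1*202*(-8 + 202))/(-8 + 202)) = √(12117 + (-10 + 202 - 1*202*194)/194) = √(12117 + (-10 + 202 - 39188)/194) = √(12117 + (1/194)*(-38996)) = √(12117 - 19498/97) = √(1155851/97) = √112117547/97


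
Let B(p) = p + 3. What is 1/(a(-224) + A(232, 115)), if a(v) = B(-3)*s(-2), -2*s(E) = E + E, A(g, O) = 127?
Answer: 1/127 ≈ 0.0078740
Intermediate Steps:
s(E) = -E (s(E) = -(E + E)/2 = -E)
B(p) = 3 + p
a(v) = 0 (a(v) = (3 - 3)*(-1*(-2)) = 0*2 = 0)
1/(a(-224) + A(232, 115)) = 1/(0 + 127) = 1/127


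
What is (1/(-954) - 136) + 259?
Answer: 117341/954 ≈ 123.00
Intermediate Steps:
(1/(-954) - 136) + 259 = (-1/954 - 136) + 259 = -129745/954 + 259 = 117341/954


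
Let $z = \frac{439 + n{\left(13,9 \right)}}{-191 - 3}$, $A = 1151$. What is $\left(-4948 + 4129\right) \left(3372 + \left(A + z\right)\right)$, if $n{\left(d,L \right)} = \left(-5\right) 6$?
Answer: $- \frac{718306407}{194} \approx -3.7026 \cdot 10^{6}$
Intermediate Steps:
$n{\left(d,L \right)} = -30$
$z = - \frac{409}{194}$ ($z = \frac{439 - 30}{-191 - 3} = \frac{409}{-194} = 409 \left(- \frac{1}{194}\right) = - \frac{409}{194} \approx -2.1082$)
$\left(-4948 + 4129\right) \left(3372 + \left(A + z\right)\right) = \left(-4948 + 4129\right) \left(3372 + \left(1151 - \frac{409}{194}\right)\right) = - 819 \left(3372 + \frac{222885}{194}\right) = \left(-819\right) \frac{877053}{194} = - \frac{718306407}{194}$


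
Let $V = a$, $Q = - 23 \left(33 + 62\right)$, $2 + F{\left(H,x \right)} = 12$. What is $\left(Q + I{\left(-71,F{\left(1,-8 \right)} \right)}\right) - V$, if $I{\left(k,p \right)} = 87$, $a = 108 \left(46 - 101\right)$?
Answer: $3842$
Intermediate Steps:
$F{\left(H,x \right)} = 10$ ($F{\left(H,x \right)} = -2 + 12 = 10$)
$a = -5940$ ($a = 108 \left(-55\right) = -5940$)
$Q = -2185$ ($Q = \left(-23\right) 95 = -2185$)
$V = -5940$
$\left(Q + I{\left(-71,F{\left(1,-8 \right)} \right)}\right) - V = \left(-2185 + 87\right) - -5940 = -2098 + 5940 = 3842$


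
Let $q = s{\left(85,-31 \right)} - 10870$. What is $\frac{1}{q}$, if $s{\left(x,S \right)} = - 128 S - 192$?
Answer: $- \frac{1}{7094} \approx -0.00014096$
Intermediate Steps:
$s{\left(x,S \right)} = -192 - 128 S$
$q = -7094$ ($q = \left(-192 - -3968\right) - 10870 = \left(-192 + 3968\right) - 10870 = 3776 - 10870 = -7094$)
$\frac{1}{q} = \frac{1}{-7094} = - \frac{1}{7094}$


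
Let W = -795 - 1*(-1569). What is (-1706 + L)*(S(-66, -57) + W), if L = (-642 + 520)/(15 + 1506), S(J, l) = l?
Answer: -620192572/507 ≈ -1.2233e+6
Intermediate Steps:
L = -122/1521 ≈ -0.080210
W = 774 (W = -795 + 1569 = 774)
(-1706 + L)*(S(-66, -57) + W) = (-1706 - 122/1521)*(-57 + 774) = -2594948/1521*717 = -620192572/507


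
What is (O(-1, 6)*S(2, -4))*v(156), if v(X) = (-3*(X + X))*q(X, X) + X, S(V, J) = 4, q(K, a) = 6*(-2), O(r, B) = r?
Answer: -45552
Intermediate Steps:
q(K, a) = -12
v(X) = 73*X (v(X) = -3*(X + X)*(-12) + X = -6*X*(-12) + X = 72*X + X = 73*X)
(O(-1, 6)*S(2, -4))*v(156) = (-1*4)*(73*156) = -4*11388 = -45552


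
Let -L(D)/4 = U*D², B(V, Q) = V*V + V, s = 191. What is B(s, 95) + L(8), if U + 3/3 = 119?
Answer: 6464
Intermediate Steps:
U = 118 (U = -1 + 119 = 118)
B(V, Q) = V + V² (B(V, Q) = V² + V = V + V²)
L(D) = -472*D²
B(s, 95) + L(8) = 191*(1 + 191) - 472*8² = 191*192 - 472*64 = 36672 - 30208 = 6464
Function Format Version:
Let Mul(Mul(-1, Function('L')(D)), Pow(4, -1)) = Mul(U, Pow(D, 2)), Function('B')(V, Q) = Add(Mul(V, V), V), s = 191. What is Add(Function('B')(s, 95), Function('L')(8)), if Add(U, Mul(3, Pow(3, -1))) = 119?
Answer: 6464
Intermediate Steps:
U = 118 (U = Add(-1, 119) = 118)
Function('B')(V, Q) = Add(V, Pow(V, 2)) (Function('B')(V, Q) = Add(Pow(V, 2), V) = Add(V, Pow(V, 2)))
Function('L')(D) = Mul(-472, Pow(D, 2)) (Function('L')(D) = Mul(-4, Mul(118, Pow(D, 2))) = Mul(-472, Pow(D, 2)))
Add(Function('B')(s, 95), Function('L')(8)) = Add(Mul(191, Add(1, 191)), Mul(-472, Pow(8, 2))) = Add(Mul(191, 192), Mul(-472, 64)) = Add(36672, -30208) = 6464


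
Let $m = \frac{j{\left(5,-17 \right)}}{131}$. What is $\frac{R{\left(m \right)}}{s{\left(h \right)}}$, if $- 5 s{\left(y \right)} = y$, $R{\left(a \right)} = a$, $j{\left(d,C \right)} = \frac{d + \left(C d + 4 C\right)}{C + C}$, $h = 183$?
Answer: $- \frac{370}{407541} \approx -0.00090788$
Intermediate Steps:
$j{\left(d,C \right)} = \frac{d + 4 C + C d}{2 C}$ ($j{\left(d,C \right)} = \frac{d + \left(4 C + C d\right)}{2 C} = \left(d + 4 C + C d\right) \frac{1}{2 C} = \frac{d + 4 C + C d}{2 C}$)
$m = \frac{74}{2227}$ ($m = \frac{\frac{1}{2} \frac{1}{-17} \left(5 - 17 \left(4 + 5\right)\right)}{131} = \frac{1}{2} \left(- \frac{1}{17}\right) \left(5 - 153\right) \frac{1}{131} = \frac{1}{2} \left(- \frac{1}{17}\right) \left(-148\right) \frac{1}{131} = \frac{74}{17} \cdot \frac{1}{131} = \frac{74}{2227} \approx 0.033229$)
$s{\left(y \right)} = - \frac{y}{5}$
$\frac{R{\left(m \right)}}{s{\left(h \right)}} = \frac{74}{2227 \left(\left(- \frac{1}{5}\right) 183\right)} = \frac{74}{2227 \left(- \frac{183}{5}\right)} = \frac{74}{2227} \left(- \frac{5}{183}\right) = - \frac{370}{407541}$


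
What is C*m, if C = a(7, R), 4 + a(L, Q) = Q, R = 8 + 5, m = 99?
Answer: 891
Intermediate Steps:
R = 13
a(L, Q) = -4 + Q
C = 9 (C = -4 + 13 = 9)
C*m = 9*99 = 891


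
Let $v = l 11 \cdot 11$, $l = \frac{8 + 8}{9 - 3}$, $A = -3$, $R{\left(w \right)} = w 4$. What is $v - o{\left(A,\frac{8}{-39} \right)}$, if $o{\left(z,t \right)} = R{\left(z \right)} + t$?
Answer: $\frac{13060}{39} \approx 334.87$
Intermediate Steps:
$R{\left(w \right)} = 4 w$
$l = \frac{8}{3}$ ($l = \frac{16}{6} = 16 \cdot \frac{1}{6} = \frac{8}{3} \approx 2.6667$)
$o{\left(z,t \right)} = t + 4 z$ ($o{\left(z,t \right)} = 4 z + t = t + 4 z$)
$v = \frac{968}{3}$ ($v = \frac{8}{3} \cdot 11 \cdot 11 = \frac{88}{3} \cdot 11 = \frac{968}{3} \approx 322.67$)
$v - o{\left(A,\frac{8}{-39} \right)} = \frac{968}{3} - \left(\frac{8}{-39} + 4 \left(-3\right)\right) = \frac{968}{3} - \left(8 \left(- \frac{1}{39}\right) - 12\right) = \frac{968}{3} - \left(- \frac{8}{39} - 12\right) = \frac{968}{3} - - \frac{476}{39} = \frac{968}{3} + \frac{476}{39} = \frac{13060}{39}$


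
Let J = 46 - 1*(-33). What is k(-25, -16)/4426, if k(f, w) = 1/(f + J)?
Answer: 1/239004 ≈ 4.1840e-6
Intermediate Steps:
J = 79 (J = 46 + 33 = 79)
k(f, w) = 1/(79 + f) (k(f, w) = 1/(f + 79) = 1/(79 + f))
k(-25, -16)/4426 = 1/((79 - 25)*4426) = (1/4426)/54 = (1/54)*(1/4426) = 1/239004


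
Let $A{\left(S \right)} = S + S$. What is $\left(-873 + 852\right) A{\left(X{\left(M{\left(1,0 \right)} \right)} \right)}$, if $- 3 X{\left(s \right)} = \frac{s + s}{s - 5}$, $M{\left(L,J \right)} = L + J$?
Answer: $-7$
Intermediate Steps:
$M{\left(L,J \right)} = J + L$
$X{\left(s \right)} = - \frac{2 s}{3 \left(-5 + s\right)}$ ($X{\left(s \right)} = - \frac{\left(s + s\right) \frac{1}{s - 5}}{3} = - \frac{2 s \frac{1}{-5 + s}}{3} = - \frac{2 s}{3 \left(-5 + s\right)}$)
$A{\left(S \right)} = 2 S$
$\left(-873 + 852\right) A{\left(X{\left(M{\left(1,0 \right)} \right)} \right)} = \left(-873 + 852\right) 2 \left(- \frac{2 \left(0 + 1\right)}{-15 + 3 \left(0 + 1\right)}\right) = - 21 \cdot 2 \left(\left(-2\right) 1 \frac{1}{-15 + 3 \cdot 1}\right) = - 21 \cdot 2 \left(\left(-2\right) 1 \frac{1}{-15 + 3}\right) = - 21 \cdot 2 \left(\left(-2\right) 1 \frac{1}{-12}\right) = - 21 \cdot 2 \left(\left(-2\right) 1 \left(- \frac{1}{12}\right)\right) = - 21 \cdot 2 \cdot \frac{1}{6} = \left(-21\right) \frac{1}{3} = -7$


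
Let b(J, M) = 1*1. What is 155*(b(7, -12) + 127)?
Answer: 19840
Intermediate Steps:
b(J, M) = 1
155*(b(7, -12) + 127) = 155*(1 + 127) = 155*128 = 19840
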